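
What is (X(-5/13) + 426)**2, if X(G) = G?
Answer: 30614089/169 ≈ 1.8115e+5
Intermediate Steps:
(X(-5/13) + 426)**2 = (-5/13 + 426)**2 = (5533/13)**2 = 30614089/169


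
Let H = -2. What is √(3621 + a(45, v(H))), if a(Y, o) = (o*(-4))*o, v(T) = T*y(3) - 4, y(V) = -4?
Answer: √3557 ≈ 59.641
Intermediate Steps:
v(T) = -4 - 4*T (v(T) = T*(-4) - 4 = -4*T - 4 = -4 - 4*T)
a(Y, o) = -4*o² (a(Y, o) = (-4*o)*o = -4*o²)
√(3621 + a(45, v(H))) = √(3621 - 4*(-4 - 4*(-2))²) = √(3621 - 4*(-4 + 8)²) = √(3621 - 4*4²) = √(3621 - 4*16) = √(3621 - 64) = √3557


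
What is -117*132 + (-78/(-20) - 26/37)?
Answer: -5713097/370 ≈ -15441.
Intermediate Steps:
-117*132 + (-78/(-20) - 26/37) = -15444 + (-78*(-1/20) - 26*1/37) = -15444 + (39/10 - 26/37) = -15444 + 1183/370 = -5713097/370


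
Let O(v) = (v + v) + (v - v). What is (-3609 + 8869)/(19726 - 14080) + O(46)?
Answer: 262346/2823 ≈ 92.932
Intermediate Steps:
O(v) = 2*v (O(v) = 2*v + 0 = 2*v)
(-3609 + 8869)/(19726 - 14080) + O(46) = (-3609 + 8869)/(19726 - 14080) + 2*46 = 5260/5646 + 92 = 5260*(1/5646) + 92 = 2630/2823 + 92 = 262346/2823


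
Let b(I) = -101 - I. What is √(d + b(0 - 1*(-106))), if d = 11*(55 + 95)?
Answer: √1443 ≈ 37.987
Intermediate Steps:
d = 1650 (d = 11*150 = 1650)
√(d + b(0 - 1*(-106))) = √(1650 + (-101 - (0 - 1*(-106)))) = √(1650 + (-101 - (0 + 106))) = √(1650 + (-101 - 1*106)) = √(1650 + (-101 - 106)) = √(1650 - 207) = √1443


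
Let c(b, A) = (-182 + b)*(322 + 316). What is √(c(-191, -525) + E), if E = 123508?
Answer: 11*I*√946 ≈ 338.33*I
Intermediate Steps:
c(b, A) = -116116 + 638*b (c(b, A) = (-182 + b)*638 = -116116 + 638*b)
√(c(-191, -525) + E) = √((-116116 + 638*(-191)) + 123508) = √((-116116 - 121858) + 123508) = √(-237974 + 123508) = √(-114466) = 11*I*√946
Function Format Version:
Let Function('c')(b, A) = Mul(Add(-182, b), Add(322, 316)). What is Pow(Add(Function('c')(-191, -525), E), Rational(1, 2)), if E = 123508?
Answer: Mul(11, I, Pow(946, Rational(1, 2))) ≈ Mul(338.33, I)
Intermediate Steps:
Function('c')(b, A) = Add(-116116, Mul(638, b)) (Function('c')(b, A) = Mul(Add(-182, b), 638) = Add(-116116, Mul(638, b)))
Pow(Add(Function('c')(-191, -525), E), Rational(1, 2)) = Pow(Add(Add(-116116, Mul(638, -191)), 123508), Rational(1, 2)) = Pow(Add(Add(-116116, -121858), 123508), Rational(1, 2)) = Pow(Add(-237974, 123508), Rational(1, 2)) = Pow(-114466, Rational(1, 2)) = Mul(11, I, Pow(946, Rational(1, 2)))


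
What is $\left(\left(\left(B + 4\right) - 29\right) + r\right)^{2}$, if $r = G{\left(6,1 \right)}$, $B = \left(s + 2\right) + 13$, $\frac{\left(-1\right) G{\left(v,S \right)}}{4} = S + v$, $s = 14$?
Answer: $576$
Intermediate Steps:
$G{\left(v,S \right)} = - 4 S - 4 v$ ($G{\left(v,S \right)} = - 4 \left(S + v\right) = - 4 S - 4 v$)
$B = 29$ ($B = \left(14 + 2\right) + 13 = 16 + 13 = 29$)
$r = -28$ ($r = \left(-4\right) 1 - 24 = -4 - 24 = -28$)
$\left(\left(\left(B + 4\right) - 29\right) + r\right)^{2} = \left(\left(\left(29 + 4\right) - 29\right) - 28\right)^{2} = \left(\left(33 - 29\right) - 28\right)^{2} = \left(4 - 28\right)^{2} = \left(-24\right)^{2} = 576$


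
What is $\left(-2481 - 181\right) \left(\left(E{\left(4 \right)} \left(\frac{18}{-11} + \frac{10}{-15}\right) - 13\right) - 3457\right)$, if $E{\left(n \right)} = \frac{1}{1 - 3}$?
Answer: $\frac{27702224}{3} \approx 9.2341 \cdot 10^{6}$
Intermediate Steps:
$E{\left(n \right)} = - \frac{1}{2}$ ($E{\left(n \right)} = \frac{1}{-2} = - \frac{1}{2}$)
$\left(-2481 - 181\right) \left(\left(E{\left(4 \right)} \left(\frac{18}{-11} + \frac{10}{-15}\right) - 13\right) - 3457\right) = \left(-2481 - 181\right) \left(\left(- \frac{\frac{18}{-11} + \frac{10}{-15}}{2} - 13\right) - 3457\right) = - 2662 \left(\left(- \frac{18 \left(- \frac{1}{11}\right) + 10 \left(- \frac{1}{15}\right)}{2} - 13\right) - 3457\right) = - 2662 \left(\left(- \frac{- \frac{18}{11} - \frac{2}{3}}{2} - 13\right) - 3457\right) = - 2662 \left(\left(\left(- \frac{1}{2}\right) \left(- \frac{76}{33}\right) - 13\right) - 3457\right) = - 2662 \left(\left(\frac{38}{33} - 13\right) - 3457\right) = - 2662 \left(- \frac{391}{33} - 3457\right) = \left(-2662\right) \left(- \frac{114472}{33}\right) = \frac{27702224}{3}$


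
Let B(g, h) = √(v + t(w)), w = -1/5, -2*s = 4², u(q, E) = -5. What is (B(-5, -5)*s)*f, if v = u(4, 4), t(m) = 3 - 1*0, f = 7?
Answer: -56*I*√2 ≈ -79.196*I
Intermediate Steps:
s = -8 (s = -½*4² = -½*16 = -8)
w = -⅕ (w = -1*⅕ = -⅕ ≈ -0.20000)
t(m) = 3 (t(m) = 3 + 0 = 3)
v = -5
B(g, h) = I*√2 (B(g, h) = √(-5 + 3) = √(-2) = I*√2)
(B(-5, -5)*s)*f = ((I*√2)*(-8))*7 = -8*I*√2*7 = -56*I*√2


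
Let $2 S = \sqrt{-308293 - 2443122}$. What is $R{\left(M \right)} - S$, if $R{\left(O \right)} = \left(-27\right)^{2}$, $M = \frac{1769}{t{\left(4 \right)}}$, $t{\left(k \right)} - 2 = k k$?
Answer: $729 - \frac{i \sqrt{2751415}}{2} \approx 729.0 - 829.37 i$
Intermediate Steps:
$t{\left(k \right)} = 2 + k^{2}$ ($t{\left(k \right)} = 2 + k k = 2 + k^{2}$)
$M = \frac{1769}{18}$ ($M = \frac{1769}{2 + 4^{2}} = \frac{1769}{2 + 16} = \frac{1769}{18} \approx 98.278$)
$R{\left(O \right)} = 729$
$S = \frac{i \sqrt{2751415}}{2}$ ($S = \frac{\sqrt{-308293 - 2443122}}{2} = \frac{\sqrt{-2751415}}{2} = \frac{i \sqrt{2751415}}{2} \approx 829.37 i$)
$R{\left(M \right)} - S = 729 - \frac{i \sqrt{2751415}}{2}$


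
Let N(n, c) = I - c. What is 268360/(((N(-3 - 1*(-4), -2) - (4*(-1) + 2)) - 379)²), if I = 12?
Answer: 268360/131769 ≈ 2.0366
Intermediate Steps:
N(n, c) = 12 - c
268360/(((N(-3 - 1*(-4), -2) - (4*(-1) + 2)) - 379)²) = 268360/((((12 - 1*(-2)) - (4*(-1) + 2)) - 379)²) = 268360/((((12 + 2) - (-4 + 2)) - 379)²) = 268360/(((14 - 1*(-2)) - 379)²) = 268360/(((14 + 2) - 379)²) = 268360/((16 - 379)²) = 268360/((-363)²) = 268360/131769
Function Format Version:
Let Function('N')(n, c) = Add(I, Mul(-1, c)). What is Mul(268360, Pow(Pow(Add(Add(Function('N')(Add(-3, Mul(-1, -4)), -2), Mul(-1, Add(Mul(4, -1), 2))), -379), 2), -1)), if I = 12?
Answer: Rational(268360, 131769) ≈ 2.0366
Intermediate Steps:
Function('N')(n, c) = Add(12, Mul(-1, c))
Mul(268360, Pow(Pow(Add(Add(Function('N')(Add(-3, Mul(-1, -4)), -2), Mul(-1, Add(Mul(4, -1), 2))), -379), 2), -1)) = Mul(268360, Pow(Pow(Add(Add(Add(12, Mul(-1, -2)), Mul(-1, Add(Mul(4, -1), 2))), -379), 2), -1)) = Mul(268360, Pow(Pow(Add(Add(Add(12, 2), Mul(-1, Add(-4, 2))), -379), 2), -1)) = Mul(268360, Pow(Pow(Add(Add(14, Mul(-1, -2)), -379), 2), -1)) = Mul(268360, Pow(Pow(Add(Add(14, 2), -379), 2), -1)) = Mul(268360, Pow(Pow(Add(16, -379), 2), -1)) = Mul(268360, Pow(Pow(-363, 2), -1)) = Mul(268360, Pow(131769, -1)) = Mul(268360, Rational(1, 131769)) = Rational(268360, 131769)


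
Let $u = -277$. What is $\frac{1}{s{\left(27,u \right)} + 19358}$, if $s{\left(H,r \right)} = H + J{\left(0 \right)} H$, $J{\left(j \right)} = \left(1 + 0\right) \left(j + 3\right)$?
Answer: $\frac{1}{19466} \approx 5.1372 \cdot 10^{-5}$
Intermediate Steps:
$J{\left(j \right)} = 3 + j$ ($J{\left(j \right)} = 1 \left(3 + j\right) = 3 + j$)
$s{\left(H,r \right)} = 4 H$ ($s{\left(H,r \right)} = H + \left(3 + 0\right) H = H + 3 H = 4 H$)
$\frac{1}{s{\left(27,u \right)} + 19358} = \frac{1}{4 \cdot 27 + 19358} = \frac{1}{108 + 19358} = \frac{1}{19466}$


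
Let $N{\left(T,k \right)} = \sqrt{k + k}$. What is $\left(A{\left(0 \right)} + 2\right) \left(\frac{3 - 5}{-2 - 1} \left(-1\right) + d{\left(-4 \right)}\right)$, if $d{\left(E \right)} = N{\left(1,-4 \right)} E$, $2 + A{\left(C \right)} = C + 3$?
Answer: $-2 - 24 i \sqrt{2} \approx -2.0 - 33.941 i$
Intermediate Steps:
$A{\left(C \right)} = 1 + C$ ($A{\left(C \right)} = -2 + \left(C + 3\right) = -2 + \left(3 + C\right) = 1 + C$)
$N{\left(T,k \right)} = \sqrt{2} \sqrt{k}$ ($N{\left(T,k \right)} = \sqrt{2 k} = \sqrt{2} \sqrt{k}$)
$d{\left(E \right)} = 2 i E \sqrt{2}$ ($d{\left(E \right)} = \sqrt{2} \sqrt{-4} E = \sqrt{2} \cdot 2 i E = 2 i \sqrt{2} E = 2 i E \sqrt{2}$)
$\left(A{\left(0 \right)} + 2\right) \left(\frac{3 - 5}{-2 - 1} \left(-1\right) + d{\left(-4 \right)}\right) = \left(\left(1 + 0\right) + 2\right) \left(\frac{3 - 5}{-2 - 1} \left(-1\right) + 2 i \left(-4\right) \sqrt{2}\right) = \left(1 + 2\right) \left(- \frac{2}{-3} \left(-1\right) - 8 i \sqrt{2}\right) = 3 \left(\left(-2\right) \left(- \frac{1}{3}\right) \left(-1\right) - 8 i \sqrt{2}\right) = 3 \left(\frac{2}{3} \left(-1\right) - 8 i \sqrt{2}\right) = 3 \left(- \frac{2}{3} - 8 i \sqrt{2}\right) = -2 - 24 i \sqrt{2}$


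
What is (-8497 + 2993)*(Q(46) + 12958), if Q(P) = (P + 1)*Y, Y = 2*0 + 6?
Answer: -72872960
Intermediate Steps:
Y = 6 (Y = 0 + 6 = 6)
Q(P) = 6 + 6*P (Q(P) = (P + 1)*6 = (1 + P)*6 = 6 + 6*P)
(-8497 + 2993)*(Q(46) + 12958) = (-8497 + 2993)*((6 + 6*46) + 12958) = -5504*((6 + 276) + 12958) = -5504*(282 + 12958) = -5504*13240 = -72872960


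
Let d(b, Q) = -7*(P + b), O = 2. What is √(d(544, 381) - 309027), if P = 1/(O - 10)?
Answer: I*√5005346/4 ≈ 559.32*I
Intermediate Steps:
P = -⅛ (P = 1/(2 - 10) = 1/(-8) = -⅛ ≈ -0.12500)
d(b, Q) = 7/8 - 7*b (d(b, Q) = -7*(-⅛ + b) = 7/8 - 7*b)
√(d(544, 381) - 309027) = √((7/8 - 7*544) - 309027) = √((7/8 - 3808) - 309027) = √(-30457/8 - 309027) = √(-2502673/8) = I*√5005346/4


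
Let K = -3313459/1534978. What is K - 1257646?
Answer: -1930462255247/1534978 ≈ -1.2576e+6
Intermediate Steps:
K = -3313459/1534978 (K = -3313459*1/1534978 = -3313459/1534978 ≈ -2.1586)
K - 1257646 = -3313459/1534978 - 1257646 = -1930462255247/1534978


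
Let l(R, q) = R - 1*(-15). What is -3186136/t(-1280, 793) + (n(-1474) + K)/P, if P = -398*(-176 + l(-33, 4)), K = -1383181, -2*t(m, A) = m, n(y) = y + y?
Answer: -7715470481/1544240 ≈ -4996.3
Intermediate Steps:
n(y) = 2*y
l(R, q) = 15 + R (l(R, q) = R + 15 = 15 + R)
t(m, A) = -m/2
P = 77212 (P = -398*(-176 + (15 - 33)) = -398*(-176 - 18) = -398*(-194) = 77212)
-3186136/t(-1280, 793) + (n(-1474) + K)/P = -3186136/((-1/2*(-1280))) + (2*(-1474) - 1383181)/77212 = -3186136/640 + (-2948 - 1383181)*(1/77212) = -3186136*1/640 - 1386129*1/77212 = -398267/80 - 1386129/77212 = -7715470481/1544240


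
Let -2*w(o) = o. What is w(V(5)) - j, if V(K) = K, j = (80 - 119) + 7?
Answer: 59/2 ≈ 29.500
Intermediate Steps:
j = -32 (j = -39 + 7 = -32)
w(o) = -o/2
w(V(5)) - j = -½*5 - 1*(-32) = -5/2 + 32 = 59/2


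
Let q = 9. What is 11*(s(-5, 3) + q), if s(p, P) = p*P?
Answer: -66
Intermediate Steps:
s(p, P) = P*p
11*(s(-5, 3) + q) = 11*(3*(-5) + 9) = 11*(-15 + 9) = 11*(-6) = -66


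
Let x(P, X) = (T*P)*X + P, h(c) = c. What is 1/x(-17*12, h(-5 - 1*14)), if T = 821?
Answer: 1/3181992 ≈ 3.1427e-7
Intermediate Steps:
x(P, X) = P + 821*P*X (x(P, X) = (821*P)*X + P = 821*P*X + P = P + 821*P*X)
1/x(-17*12, h(-5 - 1*14)) = 1/((-17*12)*(1 + 821*(-5 - 1*14))) = 1/(-204*(1 + 821*(-5 - 14))) = 1/(-204*(1 + 821*(-19))) = 1/(-204*(1 - 15599)) = 1/(-204*(-15598)) = 1/3181992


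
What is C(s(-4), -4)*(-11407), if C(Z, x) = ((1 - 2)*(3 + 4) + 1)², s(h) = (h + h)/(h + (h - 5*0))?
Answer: -410652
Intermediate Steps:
s(h) = 1 (s(h) = (2*h)/(h + (h + 0)) = (2*h)/(h + h) = (2*h)/((2*h)) = (2*h)*(1/(2*h)) = 1)
C(Z, x) = 36 (C(Z, x) = (-1*7 + 1)² = (-7 + 1)² = (-6)² = 36)
C(s(-4), -4)*(-11407) = 36*(-11407) = -410652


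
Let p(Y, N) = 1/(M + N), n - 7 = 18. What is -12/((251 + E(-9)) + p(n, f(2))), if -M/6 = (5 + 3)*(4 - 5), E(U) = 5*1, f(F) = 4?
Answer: -624/13313 ≈ -0.046871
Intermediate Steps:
E(U) = 5
n = 25 (n = 7 + 18 = 25)
M = 48 (M = -6*(5 + 3)*(4 - 5) = -48*(-1) = -6*(-8) = 48)
p(Y, N) = 1/(48 + N)
-12/((251 + E(-9)) + p(n, f(2))) = -12/((251 + 5) + 1/(48 + 4)) = -12/(256 + 1/52) = -12/13313/52 = -12*52/13313 = -624/13313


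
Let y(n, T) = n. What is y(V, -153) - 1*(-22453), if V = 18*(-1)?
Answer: 22435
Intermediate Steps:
V = -18
y(V, -153) - 1*(-22453) = -18 - 1*(-22453) = -18 + 22453 = 22435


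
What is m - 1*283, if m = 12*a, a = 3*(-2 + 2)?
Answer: -283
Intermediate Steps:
a = 0 (a = 3*0 = 0)
m = 0 (m = 12*0 = 0)
m - 1*283 = 0 - 1*283 = 0 - 283 = -283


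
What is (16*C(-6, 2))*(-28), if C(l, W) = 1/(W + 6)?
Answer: -56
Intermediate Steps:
C(l, W) = 1/(6 + W)
(16*C(-6, 2))*(-28) = (16/(6 + 2))*(-28) = (16/8)*(-28) = (16*(⅛))*(-28) = 2*(-28) = -56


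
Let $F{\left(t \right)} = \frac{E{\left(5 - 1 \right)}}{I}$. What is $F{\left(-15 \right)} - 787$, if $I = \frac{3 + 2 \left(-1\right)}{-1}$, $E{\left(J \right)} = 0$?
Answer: $-787$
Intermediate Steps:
$I = -1$ ($I = \left(3 - 2\right) \left(-1\right) = 1 \left(-1\right) = -1$)
$F{\left(t \right)} = 0$ ($F{\left(t \right)} = \frac{0}{-1} = 0 \left(-1\right) = 0$)
$F{\left(-15 \right)} - 787 = 0 - 787 = -787$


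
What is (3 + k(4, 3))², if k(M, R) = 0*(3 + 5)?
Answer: 9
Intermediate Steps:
k(M, R) = 0 (k(M, R) = 0*8 = 0)
(3 + k(4, 3))² = (3 + 0)² = 3² = 9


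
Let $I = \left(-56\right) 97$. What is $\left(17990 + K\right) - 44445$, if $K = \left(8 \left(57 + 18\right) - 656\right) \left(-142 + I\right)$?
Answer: $285689$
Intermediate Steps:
$I = -5432$
$K = 312144$ ($K = \left(8 \left(57 + 18\right) - 656\right) \left(-142 - 5432\right) = \left(8 \cdot 75 - 656\right) \left(-5574\right) = \left(600 - 656\right) \left(-5574\right) = \left(-56\right) \left(-5574\right) = 312144$)
$\left(17990 + K\right) - 44445 = \left(17990 + 312144\right) - 44445 = 330134 - 44445 = 285689$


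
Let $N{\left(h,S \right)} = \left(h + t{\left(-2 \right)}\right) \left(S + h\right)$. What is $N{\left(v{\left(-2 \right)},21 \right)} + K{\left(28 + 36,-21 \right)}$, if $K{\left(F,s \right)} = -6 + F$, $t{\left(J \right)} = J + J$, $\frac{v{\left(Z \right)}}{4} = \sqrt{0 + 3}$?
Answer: $22 + 68 \sqrt{3} \approx 139.78$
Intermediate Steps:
$v{\left(Z \right)} = 4 \sqrt{3}$ ($v{\left(Z \right)} = 4 \sqrt{0 + 3} = 4 \sqrt{3}$)
$t{\left(J \right)} = 2 J$
$N{\left(h,S \right)} = \left(-4 + h\right) \left(S + h\right)$ ($N{\left(h,S \right)} = \left(h + 2 \left(-2\right)\right) \left(S + h\right) = \left(h - 4\right) \left(S + h\right) = \left(-4 + h\right) \left(S + h\right)$)
$N{\left(v{\left(-2 \right)},21 \right)} + K{\left(28 + 36,-21 \right)} = \left(\left(4 \sqrt{3}\right)^{2} - 84 - 4 \cdot 4 \sqrt{3} + 21 \cdot 4 \sqrt{3}\right) + \left(-6 + \left(28 + 36\right)\right) = \left(48 - 84 - 16 \sqrt{3} + 84 \sqrt{3}\right) + \left(-6 + 64\right) = \left(-36 + 68 \sqrt{3}\right) + 58 = 22 + 68 \sqrt{3}$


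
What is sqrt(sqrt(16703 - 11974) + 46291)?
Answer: sqrt(46291 + sqrt(4729)) ≈ 215.31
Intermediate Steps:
sqrt(sqrt(16703 - 11974) + 46291) = sqrt(sqrt(4729) + 46291) = sqrt(46291 + sqrt(4729))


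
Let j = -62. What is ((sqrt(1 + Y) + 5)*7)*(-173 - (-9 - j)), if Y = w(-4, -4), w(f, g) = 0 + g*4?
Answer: -7910 - 1582*I*sqrt(15) ≈ -7910.0 - 6127.1*I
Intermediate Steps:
w(f, g) = 4*g (w(f, g) = 0 + 4*g = 4*g)
Y = -16 (Y = 4*(-4) = -16)
((sqrt(1 + Y) + 5)*7)*(-173 - (-9 - j)) = ((sqrt(1 - 16) + 5)*7)*(-173 - (-9 - 1*(-62))) = ((sqrt(-15) + 5)*7)*(-173 - (-9 + 62)) = ((I*sqrt(15) + 5)*7)*(-173 - 1*53) = ((5 + I*sqrt(15))*7)*(-173 - 53) = (35 + 7*I*sqrt(15))*(-226) = -7910 - 1582*I*sqrt(15)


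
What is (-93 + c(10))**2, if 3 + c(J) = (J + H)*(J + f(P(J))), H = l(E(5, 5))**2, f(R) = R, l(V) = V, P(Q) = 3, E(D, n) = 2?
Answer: 7396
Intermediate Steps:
H = 4 (H = 2**2 = 4)
c(J) = -3 + (3 + J)*(4 + J) (c(J) = -3 + (J + 4)*(J + 3) = -3 + (4 + J)*(3 + J) = -3 + (3 + J)*(4 + J))
(-93 + c(10))**2 = (-93 + (9 + 10**2 + 7*10))**2 = (-93 + (9 + 100 + 70))**2 = (-93 + 179)**2 = 86**2 = 7396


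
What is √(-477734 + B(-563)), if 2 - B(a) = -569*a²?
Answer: √179877629 ≈ 13412.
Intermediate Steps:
B(a) = 2 + 569*a² (B(a) = 2 - (-569)*a² = 2 + 569*a²)
√(-477734 + B(-563)) = √(-477734 + (2 + 569*(-563)²)) = √(-477734 + (2 + 569*316969)) = √(-477734 + (2 + 180355361)) = √(-477734 + 180355363) = √179877629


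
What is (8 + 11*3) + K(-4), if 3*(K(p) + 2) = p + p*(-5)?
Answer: 133/3 ≈ 44.333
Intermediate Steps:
K(p) = -2 - 4*p/3 (K(p) = -2 + (p + p*(-5))/3 = -2 + (p - 5*p)/3 = -2 + (-4*p)/3 = -2 - 4*p/3)
(8 + 11*3) + K(-4) = (8 + 11*3) + (-2 - 4/3*(-4)) = (8 + 33) + (-2 + 16/3) = 41 + 10/3 = 133/3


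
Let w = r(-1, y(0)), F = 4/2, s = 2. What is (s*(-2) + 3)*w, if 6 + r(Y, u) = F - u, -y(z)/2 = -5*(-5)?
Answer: -46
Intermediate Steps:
y(z) = -50 (y(z) = -(-10)*(-5) = -2*25 = -50)
F = 2 (F = 4*(1/2) = 2)
r(Y, u) = -4 - u (r(Y, u) = -6 + (2 - u) = -4 - u)
w = 46 (w = -4 - 1*(-50) = -4 + 50 = 46)
(s*(-2) + 3)*w = (2*(-2) + 3)*46 = (-4 + 3)*46 = -1*46 = -46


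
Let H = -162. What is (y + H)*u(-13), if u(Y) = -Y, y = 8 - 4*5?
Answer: -2262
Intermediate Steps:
y = -12 (y = 8 - 20 = -12)
(y + H)*u(-13) = (-12 - 162)*(-1*(-13)) = -174*13 = -2262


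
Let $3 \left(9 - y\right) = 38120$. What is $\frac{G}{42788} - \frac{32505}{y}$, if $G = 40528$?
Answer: $\frac{129916021}{37043711} \approx 3.5071$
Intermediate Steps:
$y = - \frac{38093}{3}$ ($y = 9 - \frac{38120}{3} = - \frac{38093}{3} \approx -12698.0$)
$\frac{G}{42788} - \frac{32505}{y} = \frac{40528}{42788} - \frac{32505}{- \frac{38093}{3}} = 40528 \cdot \frac{1}{42788} - - \frac{8865}{3463} = \frac{10132}{10697} + \frac{8865}{3463} = \frac{129916021}{37043711}$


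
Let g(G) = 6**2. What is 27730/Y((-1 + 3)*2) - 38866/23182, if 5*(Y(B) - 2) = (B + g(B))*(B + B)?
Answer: 160067926/382503 ≈ 418.48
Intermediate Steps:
g(G) = 36
Y(B) = 2 + 2*B*(36 + B)/5 (Y(B) = 2 + ((B + 36)*(B + B))/5 = 2 + ((36 + B)*(2*B))/5 = 2 + (2*B*(36 + B))/5 = 2 + 2*B*(36 + B)/5)
27730/Y((-1 + 3)*2) - 38866/23182 = 27730/(2 + 2*((-1 + 3)*2)**2/5 + 72*((-1 + 3)*2)/5) - 38866/23182 = 27730/(2 + 2*(2*2)**2/5 + 72*(2*2)/5) - 38866*1/23182 = 27730/(2 + (2/5)*4**2 + (72/5)*4) - 19433/11591 = 27730/(2 + (2/5)*16 + 288/5) - 19433/11591 = 27730/(2 + 32/5 + 288/5) - 19433/11591 = 27730/66 - 19433/11591 = 27730*(1/66) - 19433/11591 = 13865/33 - 19433/11591 = 160067926/382503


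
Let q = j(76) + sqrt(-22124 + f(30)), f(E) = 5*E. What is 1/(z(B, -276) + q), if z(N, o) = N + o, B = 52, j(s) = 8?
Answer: -108/34315 - I*sqrt(21974)/68630 ≈ -0.0031473 - 0.0021599*I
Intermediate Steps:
q = 8 + I*sqrt(21974) (q = 8 + sqrt(-22124 + 5*30) = 8 + sqrt(-22124 + 150) = 8 + sqrt(-21974) = 8 + I*sqrt(21974) ≈ 8.0 + 148.24*I)
1/(z(B, -276) + q) = 1/((52 - 276) + (8 + I*sqrt(21974))) = 1/(-224 + (8 + I*sqrt(21974))) = 1/(-216 + I*sqrt(21974))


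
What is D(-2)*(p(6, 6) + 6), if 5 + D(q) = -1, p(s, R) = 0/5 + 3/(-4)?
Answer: -63/2 ≈ -31.500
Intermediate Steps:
p(s, R) = -¾ (p(s, R) = 0*(⅕) + 3*(-¼) = 0 - ¾ = -¾)
D(q) = -6 (D(q) = -5 - 1 = -6)
D(-2)*(p(6, 6) + 6) = -6*(-¾ + 6) = -6*21/4 = -63/2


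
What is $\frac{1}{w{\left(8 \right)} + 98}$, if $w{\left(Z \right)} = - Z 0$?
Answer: $\frac{1}{98} \approx 0.010204$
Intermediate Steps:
$w{\left(Z \right)} = 0$
$\frac{1}{w{\left(8 \right)} + 98} = \frac{1}{0 + 98} = \frac{1}{98}$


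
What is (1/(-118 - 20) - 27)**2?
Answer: 13890529/19044 ≈ 729.39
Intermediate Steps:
(1/(-118 - 20) - 27)**2 = (1/(-138) - 27)**2 = (-1/138 - 27)**2 = (-3727/138)**2 = 13890529/19044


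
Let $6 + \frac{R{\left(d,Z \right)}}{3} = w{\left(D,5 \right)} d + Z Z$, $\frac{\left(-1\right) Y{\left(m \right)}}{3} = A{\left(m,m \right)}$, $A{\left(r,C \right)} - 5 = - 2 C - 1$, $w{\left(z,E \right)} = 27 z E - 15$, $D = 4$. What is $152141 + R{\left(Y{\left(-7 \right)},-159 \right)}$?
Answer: $142916$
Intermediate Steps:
$w{\left(z,E \right)} = -15 + 27 E z$ ($w{\left(z,E \right)} = 27 E z - 15 = -15 + 27 E z$)
$A{\left(r,C \right)} = 4 - 2 C$ ($A{\left(r,C \right)} = 5 - \left(1 + 2 C\right) = 4 - 2 C$)
$Y{\left(m \right)} = -12 + 6 m$ ($Y{\left(m \right)} = - 3 \left(4 - 2 m\right) = -12 + 6 m$)
$R{\left(d,Z \right)} = -18 + 3 Z^{2} + 1575 d$ ($R{\left(d,Z \right)} = -18 + 3 \left(\left(-15 + 27 \cdot 5 \cdot 4\right) d + Z Z\right) = -18 + 3 \left(\left(-15 + 540\right) d + Z^{2}\right) = -18 + 3 \left(525 d + Z^{2}\right) = -18 + 3 \left(Z^{2} + 525 d\right) = -18 + \left(3 Z^{2} + 1575 d\right) = -18 + 3 Z^{2} + 1575 d$)
$152141 + R{\left(Y{\left(-7 \right)},-159 \right)} = 152141 + \left(-18 + 3 \left(-159\right)^{2} + 1575 \left(-12 + 6 \left(-7\right)\right)\right) = 152141 + \left(-18 + 3 \cdot 25281 + 1575 \left(-12 - 42\right)\right) = 152141 + \left(-18 + 75843 + 1575 \left(-54\right)\right) = 152141 - 9225 = 142916$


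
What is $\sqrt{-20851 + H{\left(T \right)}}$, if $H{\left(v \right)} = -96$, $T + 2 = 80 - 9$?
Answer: $i \sqrt{20947} \approx 144.73 i$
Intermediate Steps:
$T = 69$ ($T = -2 + \left(80 - 9\right) = -2 + 71 = 69$)
$\sqrt{-20851 + H{\left(T \right)}} = \sqrt{-20851 - 96} = \sqrt{-20947} = i \sqrt{20947}$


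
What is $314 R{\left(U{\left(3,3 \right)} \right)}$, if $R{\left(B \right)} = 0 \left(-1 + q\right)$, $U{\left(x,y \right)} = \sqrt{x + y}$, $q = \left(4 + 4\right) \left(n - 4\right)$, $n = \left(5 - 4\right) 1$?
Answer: $0$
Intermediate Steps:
$n = 1$ ($n = 1 \cdot 1 = 1$)
$q = -24$ ($q = \left(4 + 4\right) \left(1 - 4\right) = 8 \left(-3\right) = -24$)
$R{\left(B \right)} = 0$ ($R{\left(B \right)} = 0 \left(-1 - 24\right) = 0 \left(-25\right) = 0$)
$314 R{\left(U{\left(3,3 \right)} \right)} = 314 \cdot 0 = 0$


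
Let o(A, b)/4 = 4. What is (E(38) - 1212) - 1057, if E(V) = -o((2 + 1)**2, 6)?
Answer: -2285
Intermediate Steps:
o(A, b) = 16 (o(A, b) = 4*4 = 16)
E(V) = -16 (E(V) = -1*16 = -16)
(E(38) - 1212) - 1057 = (-16 - 1212) - 1057 = -1228 - 1057 = -2285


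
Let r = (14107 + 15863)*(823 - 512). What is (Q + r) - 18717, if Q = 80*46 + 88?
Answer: 9305721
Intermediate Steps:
Q = 3768 (Q = 3680 + 88 = 3768)
r = 9320670 (r = 29970*311 = 9320670)
(Q + r) - 18717 = (3768 + 9320670) - 18717 = 9324438 - 18717 = 9305721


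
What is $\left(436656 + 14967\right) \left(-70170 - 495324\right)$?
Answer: $-255390096762$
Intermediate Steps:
$\left(436656 + 14967\right) \left(-70170 - 495324\right) = 451623 \left(-565494\right) = -255390096762$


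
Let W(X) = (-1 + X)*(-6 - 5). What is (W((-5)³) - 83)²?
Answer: 1697809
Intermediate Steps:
W(X) = 11 - 11*X (W(X) = (-1 + X)*(-11) = 11 - 11*X)
(W((-5)³) - 83)² = ((11 - 11*(-5)³) - 83)² = ((11 - 11*(-125)) - 83)² = ((11 + 1375) - 83)² = (1386 - 83)² = 1303² = 1697809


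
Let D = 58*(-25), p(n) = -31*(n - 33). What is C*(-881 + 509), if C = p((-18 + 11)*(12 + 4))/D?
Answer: 5766/5 ≈ 1153.2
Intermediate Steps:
p(n) = 1023 - 31*n (p(n) = -31*(-33 + n) = 1023 - 31*n)
D = -1450
C = -31/10 (C = (1023 - 31*(-18 + 11)*(12 + 4))/(-1450) = (1023 - (-217)*16)*(-1/1450) = (1023 - 31*(-112))*(-1/1450) = (1023 + 3472)*(-1/1450) = 4495*(-1/1450) = -31/10 ≈ -3.1000)
C*(-881 + 509) = -31*(-881 + 509)/10 = -31/10*(-372) = 5766/5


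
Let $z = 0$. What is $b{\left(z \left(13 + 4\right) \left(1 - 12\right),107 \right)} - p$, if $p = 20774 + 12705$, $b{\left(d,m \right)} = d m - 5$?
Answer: $-33484$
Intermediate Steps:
$b{\left(d,m \right)} = -5 + d m$
$p = 33479$
$b{\left(z \left(13 + 4\right) \left(1 - 12\right),107 \right)} - p = \left(-5 + 0 \left(13 + 4\right) \left(1 - 12\right) 107\right) - 33479 = \left(-5 + 0 \cdot 17 \left(-11\right) 107\right) - 33479 = \left(-5 + 0 \left(-187\right) 107\right) - 33479 = \left(-5 + 0 \cdot 107\right) - 33479 = \left(-5 + 0\right) - 33479 = -5 - 33479 = -33484$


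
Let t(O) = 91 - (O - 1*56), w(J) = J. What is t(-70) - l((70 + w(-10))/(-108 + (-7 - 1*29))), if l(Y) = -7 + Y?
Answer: 2693/12 ≈ 224.42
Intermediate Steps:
t(O) = 147 - O (t(O) = 91 - (O - 56) = 91 - (-56 + O) = 91 + (56 - O) = 147 - O)
t(-70) - l((70 + w(-10))/(-108 + (-7 - 1*29))) = (147 - 1*(-70)) - (-7 + (70 - 10)/(-108 + (-7 - 1*29))) = (147 + 70) - (-7 + 60/(-108 + (-7 - 29))) = 217 - (-7 + 60/(-108 - 36)) = 217 - (-7 + 60/(-144)) = 217 - (-7 + 60*(-1/144)) = 217 - (-7 - 5/12) = 217 - 1*(-89/12) = 217 + 89/12 = 2693/12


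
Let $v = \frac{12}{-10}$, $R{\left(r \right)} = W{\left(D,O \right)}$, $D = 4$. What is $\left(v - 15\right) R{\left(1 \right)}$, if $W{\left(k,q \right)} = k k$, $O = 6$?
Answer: $- \frac{1296}{5} \approx -259.2$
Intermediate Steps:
$W{\left(k,q \right)} = k^{2}$
$R{\left(r \right)} = 16$ ($R{\left(r \right)} = 4^{2} = 16$)
$v = - \frac{6}{5}$ ($v = 12 \left(- \frac{1}{10}\right) = - \frac{6}{5} \approx -1.2$)
$\left(v - 15\right) R{\left(1 \right)} = \left(- \frac{6}{5} - 15\right) 16 = \left(- \frac{81}{5}\right) 16 = - \frac{1296}{5}$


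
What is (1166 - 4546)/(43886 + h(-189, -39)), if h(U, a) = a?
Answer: -3380/43847 ≈ -0.077086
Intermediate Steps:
(1166 - 4546)/(43886 + h(-189, -39)) = (1166 - 4546)/(43886 - 39) = -3380/43847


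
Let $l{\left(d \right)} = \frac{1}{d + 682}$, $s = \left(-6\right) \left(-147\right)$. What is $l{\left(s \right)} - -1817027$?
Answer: $\frac{2841830229}{1564} \approx 1.817 \cdot 10^{6}$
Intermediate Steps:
$s = 882$
$l{\left(d \right)} = \frac{1}{682 + d}$
$l{\left(s \right)} - -1817027 = \frac{1}{682 + 882} - -1817027 = \frac{1}{1564} + 1817027 = \frac{2841830229}{1564}$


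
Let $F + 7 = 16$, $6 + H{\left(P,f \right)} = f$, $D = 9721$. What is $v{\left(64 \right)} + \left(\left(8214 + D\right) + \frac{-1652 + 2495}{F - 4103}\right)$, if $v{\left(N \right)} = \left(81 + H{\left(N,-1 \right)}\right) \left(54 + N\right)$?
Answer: $\frac{109173855}{4094} \approx 26667.0$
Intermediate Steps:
$H{\left(P,f \right)} = -6 + f$
$F = 9$ ($F = -7 + 16 = 9$)
$v{\left(N \right)} = 3996 + 74 N$ ($v{\left(N \right)} = \left(81 - 7\right) \left(54 + N\right) = 74 \left(54 + N\right) = 3996 + 74 N$)
$v{\left(64 \right)} + \left(\left(8214 + D\right) + \frac{-1652 + 2495}{F - 4103}\right) = \left(3996 + 74 \cdot 64\right) + \left(\left(8214 + 9721\right) + \frac{-1652 + 2495}{9 - 4103}\right) = \left(3996 + 4736\right) + \left(17935 + \frac{843}{-4094}\right) = 8732 + \left(17935 + 843 \left(- \frac{1}{4094}\right)\right) = 8732 + \left(17935 - \frac{843}{4094}\right) = 8732 + \frac{73425047}{4094} = \frac{109173855}{4094}$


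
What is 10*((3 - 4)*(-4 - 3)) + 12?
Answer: 82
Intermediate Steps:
10*((3 - 4)*(-4 - 3)) + 12 = 10*(-1*(-7)) + 12 = 10*7 + 12 = 70 + 12 = 82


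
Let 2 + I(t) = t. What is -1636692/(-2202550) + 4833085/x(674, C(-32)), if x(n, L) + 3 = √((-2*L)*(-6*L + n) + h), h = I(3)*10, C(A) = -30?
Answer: 16009599917511/56430432275 + 120827125*√82/51241 ≈ 21636.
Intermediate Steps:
I(t) = -2 + t
h = 10 (h = (-2 + 3)*10 = 1*10 = 10)
x(n, L) = -3 + √(10 - 2*L*(n - 6*L)) (x(n, L) = -3 + √((-2*L)*(-6*L + n) + 10) = -3 + √((-2*L)*(n - 6*L) + 10) = -3 + √(-2*L*(n - 6*L) + 10) = -3 + √(10 - 2*L*(n - 6*L)))
-1636692/(-2202550) + 4833085/x(674, C(-32)) = -1636692/(-2202550) + 4833085/(-3 + √(10 + 12*(-30)² - 2*(-30)*674)) = -1636692*(-1/2202550) + 4833085/(-3 + √(10 + 12*900 + 40440)) = 818346/1101275 + 4833085/(-3 + √(10 + 10800 + 40440)) = 818346/1101275 + 4833085/(-3 + √51250) = 818346/1101275 + 4833085/(-3 + 25*√82)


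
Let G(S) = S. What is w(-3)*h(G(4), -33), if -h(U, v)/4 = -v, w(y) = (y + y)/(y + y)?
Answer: -132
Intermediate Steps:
w(y) = 1 (w(y) = (2*y)/((2*y)) = (2*y)*(1/(2*y)) = 1)
h(U, v) = 4*v (h(U, v) = -(-4)*v = 4*v)
w(-3)*h(G(4), -33) = 1*(4*(-33)) = 1*(-132) = -132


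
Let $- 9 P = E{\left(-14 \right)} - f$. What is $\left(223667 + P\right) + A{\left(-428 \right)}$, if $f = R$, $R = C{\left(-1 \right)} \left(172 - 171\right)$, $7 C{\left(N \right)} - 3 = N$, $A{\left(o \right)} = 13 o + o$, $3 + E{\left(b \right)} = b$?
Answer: $\frac{13713646}{63} \approx 2.1768 \cdot 10^{5}$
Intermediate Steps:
$E{\left(b \right)} = -3 + b$
$A{\left(o \right)} = 14 o$
$C{\left(N \right)} = \frac{3}{7} + \frac{N}{7}$
$R = \frac{2}{7}$ ($R = \left(\frac{3}{7} + \frac{1}{7} \left(-1\right)\right) \left(172 - 171\right) = \left(\frac{3}{7} - \frac{1}{7}\right) 1 = \frac{2}{7} \cdot 1 = \frac{2}{7} \approx 0.28571$)
$f = \frac{2}{7} \approx 0.28571$
$P = \frac{121}{63}$ ($P = - \frac{\left(-3 - 14\right) - \frac{2}{7}}{9} = - \frac{-17 - \frac{2}{7}}{9} = \left(- \frac{1}{9}\right) \left(- \frac{121}{7}\right) = \frac{121}{63} \approx 1.9206$)
$\left(223667 + P\right) + A{\left(-428 \right)} = \left(223667 + \frac{121}{63}\right) + 14 \left(-428\right) = \frac{14091142}{63} - 5992 = \frac{13713646}{63}$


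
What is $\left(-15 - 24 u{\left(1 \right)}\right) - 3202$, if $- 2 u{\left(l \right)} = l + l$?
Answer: $-3193$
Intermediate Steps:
$u{\left(l \right)} = - l$ ($u{\left(l \right)} = - \frac{l + l}{2} = - \frac{2 l}{2} = - l$)
$\left(-15 - 24 u{\left(1 \right)}\right) - 3202 = \left(-15 - 24 \left(\left(-1\right) 1\right)\right) - 3202 = \left(-15 - -24\right) - 3202 = \left(-15 + 24\right) - 3202 = 9 - 3202 = -3193$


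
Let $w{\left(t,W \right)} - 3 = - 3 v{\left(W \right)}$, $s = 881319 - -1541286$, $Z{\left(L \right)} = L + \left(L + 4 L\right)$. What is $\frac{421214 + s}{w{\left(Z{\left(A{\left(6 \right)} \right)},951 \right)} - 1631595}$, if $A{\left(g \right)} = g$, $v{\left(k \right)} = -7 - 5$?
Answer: $- \frac{2843819}{1631556} \approx -1.743$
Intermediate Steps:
$v{\left(k \right)} = -12$
$Z{\left(L \right)} = 6 L$ ($Z{\left(L \right)} = L + 5 L = 6 L$)
$s = 2422605$ ($s = 881319 + 1541286 = 2422605$)
$w{\left(t,W \right)} = 39$ ($w{\left(t,W \right)} = 3 - -36 = 3 + 36 = 39$)
$\frac{421214 + s}{w{\left(Z{\left(A{\left(6 \right)} \right)},951 \right)} - 1631595} = \frac{421214 + 2422605}{39 - 1631595} = \frac{2843819}{-1631556} = 2843819 \left(- \frac{1}{1631556}\right) = - \frac{2843819}{1631556}$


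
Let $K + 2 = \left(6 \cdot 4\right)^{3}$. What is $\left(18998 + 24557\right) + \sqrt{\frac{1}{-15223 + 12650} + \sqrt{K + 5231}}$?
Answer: $43555 + \frac{\sqrt{-2573 + 19860987 \sqrt{2117}}}{2573} \approx 43567.0$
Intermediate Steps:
$K = 13822$ ($K = -2 + \left(6 \cdot 4\right)^{3} = -2 + 24^{3} = -2 + 13824 = 13822$)
$\left(18998 + 24557\right) + \sqrt{\frac{1}{-15223 + 12650} + \sqrt{K + 5231}} = \left(18998 + 24557\right) + \sqrt{\frac{1}{-15223 + 12650} + \sqrt{13822 + 5231}} = 43555 + \sqrt{\frac{1}{-2573} + \sqrt{19053}} = 43555 + \sqrt{- \frac{1}{2573} + 3 \sqrt{2117}}$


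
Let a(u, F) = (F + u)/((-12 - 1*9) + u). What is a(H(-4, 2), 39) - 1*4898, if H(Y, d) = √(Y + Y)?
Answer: -2200013/449 - 120*I*√2/449 ≈ -4899.8 - 0.37796*I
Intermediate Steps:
H(Y, d) = √2*√Y (H(Y, d) = √(2*Y) = √2*√Y)
a(u, F) = (F + u)/(-21 + u) (a(u, F) = (F + u)/((-12 - 9) + u) = (F + u)/(-21 + u))
a(H(-4, 2), 39) - 1*4898 = (39 + √2*√(-4))/(-21 + √2*√(-4)) - 1*4898 = (39 + √2*(2*I))/(-21 + √2*(2*I)) - 4898 = (39 + 2*I*√2)/(-21 + 2*I*√2) - 4898 = -4898 + (39 + 2*I*√2)/(-21 + 2*I*√2)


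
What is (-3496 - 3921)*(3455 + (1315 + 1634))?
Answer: -47498468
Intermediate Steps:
(-3496 - 3921)*(3455 + (1315 + 1634)) = -7417*(3455 + 2949) = -7417*6404 = -47498468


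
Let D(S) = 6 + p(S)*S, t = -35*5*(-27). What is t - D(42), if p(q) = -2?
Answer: 4803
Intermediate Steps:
t = 4725 (t = -175*(-27) = 4725)
D(S) = 6 - 2*S
t - D(42) = 4725 - (6 - 2*42) = 4725 - (6 - 84) = 4725 - 1*(-78) = 4725 + 78 = 4803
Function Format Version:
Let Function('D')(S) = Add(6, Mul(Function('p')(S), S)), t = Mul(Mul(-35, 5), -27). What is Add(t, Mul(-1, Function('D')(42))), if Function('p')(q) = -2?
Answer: 4803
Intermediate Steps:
t = 4725 (t = Mul(-175, -27) = 4725)
Function('D')(S) = Add(6, Mul(-2, S))
Add(t, Mul(-1, Function('D')(42))) = Add(4725, Mul(-1, Add(6, Mul(-2, 42)))) = Add(4725, Mul(-1, Add(6, -84))) = Add(4725, Mul(-1, -78)) = Add(4725, 78) = 4803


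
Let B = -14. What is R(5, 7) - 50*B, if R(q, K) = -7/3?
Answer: 2093/3 ≈ 697.67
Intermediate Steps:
R(q, K) = -7/3 (R(q, K) = -7*⅓ = -7/3)
R(5, 7) - 50*B = -7/3 - 50*(-14) = -7/3 + 700 = 2093/3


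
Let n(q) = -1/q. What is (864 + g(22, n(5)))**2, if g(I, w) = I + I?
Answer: 824464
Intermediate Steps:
g(I, w) = 2*I
(864 + g(22, n(5)))**2 = (864 + 2*22)**2 = (864 + 44)**2 = 908**2 = 824464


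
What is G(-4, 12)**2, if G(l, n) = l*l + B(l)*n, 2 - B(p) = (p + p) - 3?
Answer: 29584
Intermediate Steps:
B(p) = 5 - 2*p (B(p) = 2 - ((p + p) - 3) = 2 - (2*p - 3) = 2 - (-3 + 2*p) = 2 + (3 - 2*p) = 5 - 2*p)
G(l, n) = l**2 + n*(5 - 2*l) (G(l, n) = l*l + (5 - 2*l)*n = l**2 + n*(5 - 2*l))
G(-4, 12)**2 = ((-4)**2 - 1*12*(-5 + 2*(-4)))**2 = (16 - 1*12*(-5 - 8))**2 = (16 - 1*12*(-13))**2 = (16 + 156)**2 = 172**2 = 29584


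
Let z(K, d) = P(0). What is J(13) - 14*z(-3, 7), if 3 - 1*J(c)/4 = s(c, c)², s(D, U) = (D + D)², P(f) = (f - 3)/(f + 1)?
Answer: -1827850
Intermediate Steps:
P(f) = (-3 + f)/(1 + f)
s(D, U) = 4*D² (s(D, U) = (2*D)² = 4*D²)
J(c) = 12 - 64*c⁴ (J(c) = 12 - 4*16*c⁴ = 12 - 64*c⁴)
z(K, d) = -3 (z(K, d) = (-3 + 0)/(1 + 0) = -3/1 = 1*(-3) = -3)
J(13) - 14*z(-3, 7) = (12 - 64*13⁴) - 14*(-3) = (12 - 64*28561) + 42 = (12 - 1827904) + 42 = -1827892 + 42 = -1827850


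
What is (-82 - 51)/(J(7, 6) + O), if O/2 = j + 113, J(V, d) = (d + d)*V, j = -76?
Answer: -133/158 ≈ -0.84177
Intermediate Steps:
J(V, d) = 2*V*d (J(V, d) = (2*d)*V = 2*V*d)
O = 74 (O = 2*(-76 + 113) = 2*37 = 74)
(-82 - 51)/(J(7, 6) + O) = (-82 - 51)/(2*7*6 + 74) = -133/(84 + 74) = -133/158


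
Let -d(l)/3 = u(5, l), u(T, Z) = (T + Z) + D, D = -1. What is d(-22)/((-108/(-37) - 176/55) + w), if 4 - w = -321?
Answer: 9990/60073 ≈ 0.16630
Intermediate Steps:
w = 325 (w = 4 - 1*(-321) = 4 + 321 = 325)
u(T, Z) = -1 + T + Z (u(T, Z) = (T + Z) - 1 = -1 + T + Z)
d(l) = -12 - 3*l (d(l) = -3*(-1 + 5 + l) = -3*(4 + l) = -12 - 3*l)
d(-22)/((-108/(-37) - 176/55) + w) = (-12 - 3*(-22))/((-108/(-37) - 176/55) + 325) = (-12 + 66)/((-108*(-1/37) - 176*1/55) + 325) = 54/((108/37 - 16/5) + 325) = 54/(-52/185 + 325) = 54/(60073/185) = 54*(185/60073) = 9990/60073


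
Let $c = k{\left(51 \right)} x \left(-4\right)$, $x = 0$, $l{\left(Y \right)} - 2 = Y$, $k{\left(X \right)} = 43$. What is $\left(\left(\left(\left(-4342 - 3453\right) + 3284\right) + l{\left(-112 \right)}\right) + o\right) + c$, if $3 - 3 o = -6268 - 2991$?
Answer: $- \frac{4601}{3} \approx -1533.7$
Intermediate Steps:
$l{\left(Y \right)} = 2 + Y$
$o = \frac{9262}{3}$ ($o = 1 - \frac{-6268 - 2991}{3} = 1 - - \frac{9259}{3} = 1 + \frac{9259}{3} = \frac{9262}{3} \approx 3087.3$)
$c = 0$ ($c = 43 \cdot 0 \left(-4\right) = 43 \cdot 0 = 0$)
$\left(\left(\left(\left(-4342 - 3453\right) + 3284\right) + l{\left(-112 \right)}\right) + o\right) + c = \left(\left(\left(\left(-4342 - 3453\right) + 3284\right) + \left(2 - 112\right)\right) + \frac{9262}{3}\right) + 0 = \left(\left(\left(-7795 + 3284\right) - 110\right) + \frac{9262}{3}\right) + 0 = \left(\left(-4511 - 110\right) + \frac{9262}{3}\right) + 0 = \left(-4621 + \frac{9262}{3}\right) + 0 = - \frac{4601}{3} + 0 = - \frac{4601}{3}$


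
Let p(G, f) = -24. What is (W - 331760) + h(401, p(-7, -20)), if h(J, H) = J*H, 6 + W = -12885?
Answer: -354275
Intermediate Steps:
W = -12891 (W = -6 - 12885 = -12891)
h(J, H) = H*J
(W - 331760) + h(401, p(-7, -20)) = (-12891 - 331760) - 24*401 = -344651 - 9624 = -354275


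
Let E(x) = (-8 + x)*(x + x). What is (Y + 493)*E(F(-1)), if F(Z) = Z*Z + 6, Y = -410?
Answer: -1162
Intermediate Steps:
F(Z) = 6 + Z**2 (F(Z) = Z**2 + 6 = 6 + Z**2)
E(x) = 2*x*(-8 + x) (E(x) = (-8 + x)*(2*x) = 2*x*(-8 + x))
(Y + 493)*E(F(-1)) = (-410 + 493)*(2*(6 + (-1)**2)*(-8 + (6 + (-1)**2))) = 83*(2*(6 + 1)*(-8 + (6 + 1))) = 83*(2*7*(-8 + 7)) = 83*(2*7*(-1)) = 83*(-14) = -1162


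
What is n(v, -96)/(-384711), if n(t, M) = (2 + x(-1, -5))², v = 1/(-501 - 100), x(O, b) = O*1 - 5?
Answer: -16/384711 ≈ -4.1590e-5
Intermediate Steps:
x(O, b) = -5 + O (x(O, b) = O - 5 = -5 + O)
v = -1/601 (v = 1/(-601) = -1/601 ≈ -0.0016639)
n(t, M) = 16 (n(t, M) = (2 + (-5 - 1))² = (2 - 6)² = (-4)² = 16)
n(v, -96)/(-384711) = 16/(-384711) = 16*(-1/384711) = -16/384711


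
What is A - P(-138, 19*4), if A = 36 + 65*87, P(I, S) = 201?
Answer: 5490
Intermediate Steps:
A = 5691 (A = 36 + 5655 = 5691)
A - P(-138, 19*4) = 5691 - 1*201 = 5691 - 201 = 5490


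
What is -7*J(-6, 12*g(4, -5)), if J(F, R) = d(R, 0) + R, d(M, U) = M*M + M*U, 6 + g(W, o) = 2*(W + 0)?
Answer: -4200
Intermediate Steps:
g(W, o) = -6 + 2*W (g(W, o) = -6 + 2*(W + 0) = -6 + 2*W)
d(M, U) = M**2 + M*U
J(F, R) = R + R**2 (J(F, R) = R*(R + 0) + R = R*R + R = R**2 + R = R + R**2)
-7*J(-6, 12*g(4, -5)) = -7*12*(-6 + 2*4)*(1 + 12*(-6 + 2*4)) = -7*12*(-6 + 8)*(1 + 12*(-6 + 8)) = -7*12*2*(1 + 12*2) = -168*(1 + 24) = -168*25 = -7*600 = -4200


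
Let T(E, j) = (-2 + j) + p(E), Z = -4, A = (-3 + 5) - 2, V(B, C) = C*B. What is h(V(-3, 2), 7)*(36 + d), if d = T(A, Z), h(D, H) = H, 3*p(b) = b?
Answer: 210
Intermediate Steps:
V(B, C) = B*C
A = 0 (A = 2 - 2 = 0)
p(b) = b/3
T(E, j) = -2 + j + E/3 (T(E, j) = (-2 + j) + E/3 = -2 + j + E/3)
d = -6 (d = -2 - 4 + (1/3)*0 = -2 - 4 + 0 = -6)
h(V(-3, 2), 7)*(36 + d) = 7*(36 - 6) = 7*30 = 210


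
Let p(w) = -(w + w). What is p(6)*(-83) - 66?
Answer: 930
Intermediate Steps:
p(w) = -2*w
p(6)*(-83) - 66 = -2*6*(-83) - 66 = -12*(-83) - 66 = 996 - 66 = 930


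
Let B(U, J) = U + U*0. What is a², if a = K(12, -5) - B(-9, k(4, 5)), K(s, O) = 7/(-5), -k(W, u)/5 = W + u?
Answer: 1444/25 ≈ 57.760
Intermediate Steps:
k(W, u) = -5*W - 5*u (k(W, u) = -5*(W + u) = -5*W - 5*u)
B(U, J) = U (B(U, J) = U + 0 = U)
K(s, O) = -7/5 (K(s, O) = 7*(-⅕) = -7/5)
a = 38/5 (a = -7/5 - 1*(-9) = -7/5 + 9 = 38/5 ≈ 7.6000)
a² = (38/5)² = 1444/25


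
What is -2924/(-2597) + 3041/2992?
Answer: 16646085/7770224 ≈ 2.1423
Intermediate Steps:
-2924/(-2597) + 3041/2992 = -2924*(-1/2597) + 3041*(1/2992) = 2924/2597 + 3041/2992 = 16646085/7770224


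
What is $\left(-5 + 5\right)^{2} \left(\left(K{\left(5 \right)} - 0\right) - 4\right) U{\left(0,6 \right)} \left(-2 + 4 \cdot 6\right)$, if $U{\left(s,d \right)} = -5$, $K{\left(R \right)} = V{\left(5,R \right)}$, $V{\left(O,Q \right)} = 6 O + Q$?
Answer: $0$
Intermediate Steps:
$V{\left(O,Q \right)} = Q + 6 O$
$K{\left(R \right)} = 30 + R$ ($K{\left(R \right)} = R + 6 \cdot 5 = R + 30 = 30 + R$)
$\left(-5 + 5\right)^{2} \left(\left(K{\left(5 \right)} - 0\right) - 4\right) U{\left(0,6 \right)} \left(-2 + 4 \cdot 6\right) = \left(-5 + 5\right)^{2} \left(\left(\left(30 + 5\right) - 0\right) - 4\right) \left(-5\right) \left(-2 + 4 \cdot 6\right) = 0^{2} \left(\left(35 + 0\right) - 4\right) \left(-5\right) \left(-2 + 24\right) = 0 \left(35 - 4\right) \left(-5\right) 22 = 0 \cdot 31 \left(-5\right) 22 = 0 \left(-155\right) 22 = 0 \cdot 22 = 0$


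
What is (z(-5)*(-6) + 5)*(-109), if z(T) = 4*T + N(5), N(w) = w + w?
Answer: -7085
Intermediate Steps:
N(w) = 2*w
z(T) = 10 + 4*T (z(T) = 4*T + 2*5 = 4*T + 10 = 10 + 4*T)
(z(-5)*(-6) + 5)*(-109) = ((10 + 4*(-5))*(-6) + 5)*(-109) = ((10 - 20)*(-6) + 5)*(-109) = (-10*(-6) + 5)*(-109) = (60 + 5)*(-109) = 65*(-109) = -7085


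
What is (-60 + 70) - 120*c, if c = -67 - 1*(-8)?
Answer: 7090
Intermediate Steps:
c = -59 (c = -67 + 8 = -59)
(-60 + 70) - 120*c = (-60 + 70) - 120*(-59) = 10 + 7080 = 7090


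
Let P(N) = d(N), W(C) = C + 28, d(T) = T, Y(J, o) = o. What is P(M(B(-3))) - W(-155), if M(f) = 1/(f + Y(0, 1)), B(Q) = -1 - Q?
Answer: 382/3 ≈ 127.33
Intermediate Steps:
W(C) = 28 + C
M(f) = 1/(1 + f) (M(f) = 1/(f + 1) = 1/(1 + f))
P(N) = N
P(M(B(-3))) - W(-155) = 1/(1 + (-1 - 1*(-3))) - (28 - 155) = 1/(1 + (-1 + 3)) - 1*(-127) = 1/(1 + 2) + 127 = 1/3 + 127 = ⅓ + 127 = 382/3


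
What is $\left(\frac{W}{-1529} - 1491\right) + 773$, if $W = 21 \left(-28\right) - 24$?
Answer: $- \frac{1097210}{1529} \approx -717.6$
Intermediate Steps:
$W = -612$ ($W = -588 - 24 = -612$)
$\left(\frac{W}{-1529} - 1491\right) + 773 = \left(- \frac{612}{-1529} - 1491\right) + 773 = \left(\left(-612\right) \left(- \frac{1}{1529}\right) - 1491\right) + 773 = \left(\frac{612}{1529} - 1491\right) + 773 = - \frac{2279127}{1529} + 773 = - \frac{1097210}{1529}$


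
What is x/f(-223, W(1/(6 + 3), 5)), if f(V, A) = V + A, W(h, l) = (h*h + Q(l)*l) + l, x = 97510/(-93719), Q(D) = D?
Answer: 3949155/732507704 ≈ 0.0053913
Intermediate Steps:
x = -97510/93719 (x = 97510*(-1/93719) = -97510/93719 ≈ -1.0405)
W(h, l) = l + h² + l² (W(h, l) = (h*h + l*l) + l = (h² + l²) + l = l + h² + l²)
f(V, A) = A + V
x/f(-223, W(1/(6 + 3), 5)) = -97510/(93719*((5 + (1/(6 + 3))² + 5²) - 223)) = -97510/(93719*((5 + (1/9)² + 25) - 223)) = -97510/(93719*((5 + (⅑)² + 25) - 223)) = -97510/(93719*((5 + 1/81 + 25) - 223)) = -97510/(93719*(2431/81 - 223)) = -97510/(93719*(-15632/81)) = -97510/93719*(-81/15632) = 3949155/732507704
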